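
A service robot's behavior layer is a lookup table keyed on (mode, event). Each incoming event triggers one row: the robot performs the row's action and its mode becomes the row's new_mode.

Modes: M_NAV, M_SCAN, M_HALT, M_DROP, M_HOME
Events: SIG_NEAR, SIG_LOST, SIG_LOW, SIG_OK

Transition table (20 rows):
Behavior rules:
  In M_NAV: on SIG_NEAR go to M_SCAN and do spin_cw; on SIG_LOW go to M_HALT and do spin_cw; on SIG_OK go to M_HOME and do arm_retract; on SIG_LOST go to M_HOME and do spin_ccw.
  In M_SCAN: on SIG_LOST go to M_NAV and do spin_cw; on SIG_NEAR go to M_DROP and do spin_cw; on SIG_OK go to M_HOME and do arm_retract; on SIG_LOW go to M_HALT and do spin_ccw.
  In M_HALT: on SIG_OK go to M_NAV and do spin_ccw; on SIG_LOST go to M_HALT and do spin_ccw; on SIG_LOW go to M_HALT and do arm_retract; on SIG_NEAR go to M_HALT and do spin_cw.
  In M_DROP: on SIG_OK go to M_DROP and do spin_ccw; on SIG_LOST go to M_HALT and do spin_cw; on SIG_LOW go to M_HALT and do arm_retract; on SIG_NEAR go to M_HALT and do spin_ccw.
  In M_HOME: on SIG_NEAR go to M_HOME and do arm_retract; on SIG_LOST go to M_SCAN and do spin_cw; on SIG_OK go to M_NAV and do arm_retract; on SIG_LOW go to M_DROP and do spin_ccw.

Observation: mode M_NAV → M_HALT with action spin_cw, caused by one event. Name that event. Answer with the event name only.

SIG_LOW

try SIG_NEAR: (M_NAV, SIG_NEAR) → (M_SCAN, spin_cw)
try SIG_LOST: (M_NAV, SIG_LOST) → (M_HOME, spin_ccw)
try SIG_LOW: (M_NAV, SIG_LOW) → (M_HALT, spin_cw)  ← matches
try SIG_OK: (M_NAV, SIG_OK) → (M_HOME, arm_retract)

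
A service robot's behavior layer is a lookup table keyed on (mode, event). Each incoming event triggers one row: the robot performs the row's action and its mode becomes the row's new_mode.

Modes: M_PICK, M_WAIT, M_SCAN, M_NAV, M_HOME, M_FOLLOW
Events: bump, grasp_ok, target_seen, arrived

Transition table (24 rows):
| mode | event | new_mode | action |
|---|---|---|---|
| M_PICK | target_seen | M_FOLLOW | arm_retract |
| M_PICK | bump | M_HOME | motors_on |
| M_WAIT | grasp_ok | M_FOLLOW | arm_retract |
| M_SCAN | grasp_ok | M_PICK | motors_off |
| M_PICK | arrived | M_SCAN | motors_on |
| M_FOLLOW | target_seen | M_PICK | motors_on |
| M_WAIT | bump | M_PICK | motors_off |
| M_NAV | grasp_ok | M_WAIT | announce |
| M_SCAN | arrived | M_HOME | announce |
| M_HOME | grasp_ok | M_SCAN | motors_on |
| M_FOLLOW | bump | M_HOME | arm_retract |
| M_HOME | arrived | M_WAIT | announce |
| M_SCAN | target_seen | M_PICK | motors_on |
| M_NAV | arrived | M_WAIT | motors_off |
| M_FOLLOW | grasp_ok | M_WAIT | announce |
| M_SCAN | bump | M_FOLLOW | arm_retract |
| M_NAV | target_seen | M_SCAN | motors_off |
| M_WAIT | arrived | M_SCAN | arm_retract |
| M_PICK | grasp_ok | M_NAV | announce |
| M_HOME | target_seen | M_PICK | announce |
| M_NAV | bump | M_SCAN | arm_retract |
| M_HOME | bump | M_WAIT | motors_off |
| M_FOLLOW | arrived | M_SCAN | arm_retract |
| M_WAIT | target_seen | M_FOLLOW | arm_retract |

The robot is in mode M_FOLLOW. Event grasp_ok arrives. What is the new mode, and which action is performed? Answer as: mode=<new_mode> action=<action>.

mode=M_WAIT action=announce

current mode = M_FOLLOW; filter table to that mode:
  (M_FOLLOW, target_seen) → (M_PICK, motors_on)
  (M_FOLLOW, bump) → (M_HOME, arm_retract)
  (M_FOLLOW, grasp_ok) → (M_WAIT, announce)  ← event matches
  (M_FOLLOW, arrived) → (M_SCAN, arm_retract)
event = grasp_ok selects (M_WAIT, announce)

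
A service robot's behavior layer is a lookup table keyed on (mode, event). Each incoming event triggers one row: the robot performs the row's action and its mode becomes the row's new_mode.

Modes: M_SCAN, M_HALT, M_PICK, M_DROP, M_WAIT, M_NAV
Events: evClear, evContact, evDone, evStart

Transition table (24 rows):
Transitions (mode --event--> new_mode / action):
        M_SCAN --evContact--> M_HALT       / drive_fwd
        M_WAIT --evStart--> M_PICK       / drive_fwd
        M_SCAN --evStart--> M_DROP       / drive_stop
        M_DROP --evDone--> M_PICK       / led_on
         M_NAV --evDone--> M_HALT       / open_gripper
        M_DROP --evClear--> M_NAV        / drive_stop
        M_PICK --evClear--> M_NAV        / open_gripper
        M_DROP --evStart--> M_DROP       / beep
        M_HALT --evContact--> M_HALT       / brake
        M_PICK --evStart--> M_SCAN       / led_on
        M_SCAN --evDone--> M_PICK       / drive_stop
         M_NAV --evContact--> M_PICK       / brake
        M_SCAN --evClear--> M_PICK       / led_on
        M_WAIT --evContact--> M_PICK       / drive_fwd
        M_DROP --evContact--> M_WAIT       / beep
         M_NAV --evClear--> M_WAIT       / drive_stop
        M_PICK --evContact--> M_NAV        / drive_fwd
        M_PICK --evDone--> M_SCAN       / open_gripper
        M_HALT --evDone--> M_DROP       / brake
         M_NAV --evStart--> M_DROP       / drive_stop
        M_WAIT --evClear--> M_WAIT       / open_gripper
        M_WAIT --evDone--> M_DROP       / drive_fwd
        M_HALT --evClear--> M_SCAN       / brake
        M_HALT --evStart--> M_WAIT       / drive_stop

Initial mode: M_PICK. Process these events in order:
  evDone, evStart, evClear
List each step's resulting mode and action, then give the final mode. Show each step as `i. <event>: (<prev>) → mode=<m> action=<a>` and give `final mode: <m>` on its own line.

1. evDone: (M_PICK) → mode=M_SCAN action=open_gripper
2. evStart: (M_SCAN) → mode=M_DROP action=drive_stop
3. evClear: (M_DROP) → mode=M_NAV action=drive_stop

final mode: M_NAV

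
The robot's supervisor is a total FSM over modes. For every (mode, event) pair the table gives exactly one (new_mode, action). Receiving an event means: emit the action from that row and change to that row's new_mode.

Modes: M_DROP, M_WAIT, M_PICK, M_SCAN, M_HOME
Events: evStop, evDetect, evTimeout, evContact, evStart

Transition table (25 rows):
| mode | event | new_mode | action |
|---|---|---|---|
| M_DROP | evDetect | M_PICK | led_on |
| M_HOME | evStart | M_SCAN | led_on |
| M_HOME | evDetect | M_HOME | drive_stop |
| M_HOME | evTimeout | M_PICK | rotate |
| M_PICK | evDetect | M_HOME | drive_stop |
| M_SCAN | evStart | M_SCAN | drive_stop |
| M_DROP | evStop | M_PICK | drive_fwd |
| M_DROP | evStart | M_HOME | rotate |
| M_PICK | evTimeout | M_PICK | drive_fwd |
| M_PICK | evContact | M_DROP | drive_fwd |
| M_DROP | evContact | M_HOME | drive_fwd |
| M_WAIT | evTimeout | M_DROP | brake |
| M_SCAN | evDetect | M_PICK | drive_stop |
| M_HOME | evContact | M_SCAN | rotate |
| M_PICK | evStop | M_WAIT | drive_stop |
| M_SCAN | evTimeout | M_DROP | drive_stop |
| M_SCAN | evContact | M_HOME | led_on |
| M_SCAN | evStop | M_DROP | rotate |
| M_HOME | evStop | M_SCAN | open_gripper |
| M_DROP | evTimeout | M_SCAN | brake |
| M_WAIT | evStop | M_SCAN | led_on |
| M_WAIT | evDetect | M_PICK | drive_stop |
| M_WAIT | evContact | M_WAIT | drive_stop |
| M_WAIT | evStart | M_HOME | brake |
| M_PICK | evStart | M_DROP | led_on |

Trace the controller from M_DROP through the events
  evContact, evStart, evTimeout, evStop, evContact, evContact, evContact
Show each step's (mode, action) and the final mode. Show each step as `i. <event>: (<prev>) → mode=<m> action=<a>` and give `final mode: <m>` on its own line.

final mode: M_SCAN

1. evContact: (M_DROP) → mode=M_HOME action=drive_fwd
2. evStart: (M_HOME) → mode=M_SCAN action=led_on
3. evTimeout: (M_SCAN) → mode=M_DROP action=drive_stop
4. evStop: (M_DROP) → mode=M_PICK action=drive_fwd
5. evContact: (M_PICK) → mode=M_DROP action=drive_fwd
6. evContact: (M_DROP) → mode=M_HOME action=drive_fwd
7. evContact: (M_HOME) → mode=M_SCAN action=rotate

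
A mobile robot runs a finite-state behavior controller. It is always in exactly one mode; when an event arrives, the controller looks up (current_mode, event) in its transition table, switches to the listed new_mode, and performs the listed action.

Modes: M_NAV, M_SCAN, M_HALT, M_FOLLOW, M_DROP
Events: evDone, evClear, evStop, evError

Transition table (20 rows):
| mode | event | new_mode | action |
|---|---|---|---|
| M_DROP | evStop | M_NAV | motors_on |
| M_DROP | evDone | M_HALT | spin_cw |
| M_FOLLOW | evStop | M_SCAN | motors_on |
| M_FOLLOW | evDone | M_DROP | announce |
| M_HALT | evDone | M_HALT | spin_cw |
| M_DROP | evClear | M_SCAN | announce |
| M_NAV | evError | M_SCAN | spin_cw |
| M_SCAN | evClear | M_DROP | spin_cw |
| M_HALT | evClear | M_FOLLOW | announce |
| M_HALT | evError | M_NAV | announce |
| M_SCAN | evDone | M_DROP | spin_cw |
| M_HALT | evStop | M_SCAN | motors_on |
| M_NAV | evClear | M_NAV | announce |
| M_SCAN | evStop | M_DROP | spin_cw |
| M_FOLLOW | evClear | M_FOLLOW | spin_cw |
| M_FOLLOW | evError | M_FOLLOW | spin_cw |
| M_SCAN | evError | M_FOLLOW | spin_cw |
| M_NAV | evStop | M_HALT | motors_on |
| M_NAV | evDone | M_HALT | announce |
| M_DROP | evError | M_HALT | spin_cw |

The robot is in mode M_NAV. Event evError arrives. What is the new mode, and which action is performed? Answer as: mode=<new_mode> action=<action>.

current mode = M_NAV; filter table to that mode:
  (M_NAV, evError) → (M_SCAN, spin_cw)  ← event matches
  (M_NAV, evClear) → (M_NAV, announce)
  (M_NAV, evStop) → (M_HALT, motors_on)
  (M_NAV, evDone) → (M_HALT, announce)
event = evError selects (M_SCAN, spin_cw)

mode=M_SCAN action=spin_cw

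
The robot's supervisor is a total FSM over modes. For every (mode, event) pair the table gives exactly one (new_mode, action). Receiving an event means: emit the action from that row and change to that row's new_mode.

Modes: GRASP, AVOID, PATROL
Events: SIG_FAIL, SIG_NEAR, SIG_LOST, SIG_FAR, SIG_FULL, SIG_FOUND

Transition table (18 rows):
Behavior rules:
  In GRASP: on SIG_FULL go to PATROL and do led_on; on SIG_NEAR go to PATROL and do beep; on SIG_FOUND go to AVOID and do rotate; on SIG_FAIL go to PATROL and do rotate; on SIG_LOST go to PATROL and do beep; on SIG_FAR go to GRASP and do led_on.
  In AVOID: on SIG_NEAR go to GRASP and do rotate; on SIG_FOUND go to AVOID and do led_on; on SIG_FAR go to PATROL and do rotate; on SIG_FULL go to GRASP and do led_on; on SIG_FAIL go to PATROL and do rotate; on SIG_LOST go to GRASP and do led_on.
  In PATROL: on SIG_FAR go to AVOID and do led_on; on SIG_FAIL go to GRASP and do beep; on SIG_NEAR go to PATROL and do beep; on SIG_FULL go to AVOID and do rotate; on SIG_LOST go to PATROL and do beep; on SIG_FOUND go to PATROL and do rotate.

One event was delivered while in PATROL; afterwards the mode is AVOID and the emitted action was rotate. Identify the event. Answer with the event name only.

SIG_FULL

try SIG_FAIL: (PATROL, SIG_FAIL) → (GRASP, beep)
try SIG_NEAR: (PATROL, SIG_NEAR) → (PATROL, beep)
try SIG_LOST: (PATROL, SIG_LOST) → (PATROL, beep)
try SIG_FAR: (PATROL, SIG_FAR) → (AVOID, led_on)
try SIG_FULL: (PATROL, SIG_FULL) → (AVOID, rotate)  ← matches
try SIG_FOUND: (PATROL, SIG_FOUND) → (PATROL, rotate)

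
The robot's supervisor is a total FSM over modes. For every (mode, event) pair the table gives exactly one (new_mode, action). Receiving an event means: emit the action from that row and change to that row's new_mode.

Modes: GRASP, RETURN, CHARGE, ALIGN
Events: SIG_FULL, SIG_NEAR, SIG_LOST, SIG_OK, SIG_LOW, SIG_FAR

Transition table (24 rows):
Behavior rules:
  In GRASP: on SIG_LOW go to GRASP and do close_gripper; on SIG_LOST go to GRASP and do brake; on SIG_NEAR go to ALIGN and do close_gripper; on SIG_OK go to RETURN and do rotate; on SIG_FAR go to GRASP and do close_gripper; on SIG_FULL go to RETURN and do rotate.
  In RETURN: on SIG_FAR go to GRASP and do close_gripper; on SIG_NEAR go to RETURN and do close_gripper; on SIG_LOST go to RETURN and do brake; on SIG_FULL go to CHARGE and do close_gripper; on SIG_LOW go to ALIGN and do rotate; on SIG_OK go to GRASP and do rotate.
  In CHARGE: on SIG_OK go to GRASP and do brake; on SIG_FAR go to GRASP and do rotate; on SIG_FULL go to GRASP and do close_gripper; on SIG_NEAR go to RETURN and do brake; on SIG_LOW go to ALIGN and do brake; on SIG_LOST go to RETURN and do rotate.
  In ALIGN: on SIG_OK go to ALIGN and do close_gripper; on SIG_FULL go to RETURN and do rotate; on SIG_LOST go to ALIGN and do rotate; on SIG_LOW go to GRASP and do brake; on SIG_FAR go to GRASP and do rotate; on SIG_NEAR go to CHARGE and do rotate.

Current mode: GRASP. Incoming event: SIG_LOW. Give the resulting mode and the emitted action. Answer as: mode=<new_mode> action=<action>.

current mode = GRASP; filter table to that mode:
  (GRASP, SIG_LOW) → (GRASP, close_gripper)  ← event matches
  (GRASP, SIG_LOST) → (GRASP, brake)
  (GRASP, SIG_NEAR) → (ALIGN, close_gripper)
  (GRASP, SIG_OK) → (RETURN, rotate)
  (GRASP, SIG_FAR) → (GRASP, close_gripper)
  (GRASP, SIG_FULL) → (RETURN, rotate)
event = SIG_LOW selects (GRASP, close_gripper)

mode=GRASP action=close_gripper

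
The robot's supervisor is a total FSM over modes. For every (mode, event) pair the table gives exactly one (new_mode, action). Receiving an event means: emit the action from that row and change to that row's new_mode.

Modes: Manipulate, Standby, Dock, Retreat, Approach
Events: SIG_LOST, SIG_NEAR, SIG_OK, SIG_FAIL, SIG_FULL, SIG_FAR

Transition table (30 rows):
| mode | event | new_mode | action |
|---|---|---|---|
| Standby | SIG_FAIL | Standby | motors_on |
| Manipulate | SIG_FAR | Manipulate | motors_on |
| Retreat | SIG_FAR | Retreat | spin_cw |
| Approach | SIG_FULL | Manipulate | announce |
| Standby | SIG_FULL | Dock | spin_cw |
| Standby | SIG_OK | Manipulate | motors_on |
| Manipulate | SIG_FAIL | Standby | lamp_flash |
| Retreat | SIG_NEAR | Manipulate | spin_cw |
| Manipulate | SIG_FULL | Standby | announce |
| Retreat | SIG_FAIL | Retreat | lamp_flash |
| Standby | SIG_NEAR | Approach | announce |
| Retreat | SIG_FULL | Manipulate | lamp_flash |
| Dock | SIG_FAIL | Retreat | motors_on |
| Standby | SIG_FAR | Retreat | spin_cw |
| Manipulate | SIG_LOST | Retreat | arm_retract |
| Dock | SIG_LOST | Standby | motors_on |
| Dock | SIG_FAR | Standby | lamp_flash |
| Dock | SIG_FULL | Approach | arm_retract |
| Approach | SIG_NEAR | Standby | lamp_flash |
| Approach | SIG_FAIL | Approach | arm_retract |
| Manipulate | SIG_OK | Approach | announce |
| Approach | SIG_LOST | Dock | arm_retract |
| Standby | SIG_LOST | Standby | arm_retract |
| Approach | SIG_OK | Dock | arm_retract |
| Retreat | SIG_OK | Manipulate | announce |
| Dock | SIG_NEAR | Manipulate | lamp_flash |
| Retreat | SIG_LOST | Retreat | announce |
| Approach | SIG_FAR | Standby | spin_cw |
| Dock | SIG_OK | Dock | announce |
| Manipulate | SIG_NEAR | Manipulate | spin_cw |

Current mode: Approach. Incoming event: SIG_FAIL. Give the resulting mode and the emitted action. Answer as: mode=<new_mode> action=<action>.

mode=Approach action=arm_retract

current mode = Approach; filter table to that mode:
  (Approach, SIG_FULL) → (Manipulate, announce)
  (Approach, SIG_NEAR) → (Standby, lamp_flash)
  (Approach, SIG_FAIL) → (Approach, arm_retract)  ← event matches
  (Approach, SIG_LOST) → (Dock, arm_retract)
  (Approach, SIG_OK) → (Dock, arm_retract)
  (Approach, SIG_FAR) → (Standby, spin_cw)
event = SIG_FAIL selects (Approach, arm_retract)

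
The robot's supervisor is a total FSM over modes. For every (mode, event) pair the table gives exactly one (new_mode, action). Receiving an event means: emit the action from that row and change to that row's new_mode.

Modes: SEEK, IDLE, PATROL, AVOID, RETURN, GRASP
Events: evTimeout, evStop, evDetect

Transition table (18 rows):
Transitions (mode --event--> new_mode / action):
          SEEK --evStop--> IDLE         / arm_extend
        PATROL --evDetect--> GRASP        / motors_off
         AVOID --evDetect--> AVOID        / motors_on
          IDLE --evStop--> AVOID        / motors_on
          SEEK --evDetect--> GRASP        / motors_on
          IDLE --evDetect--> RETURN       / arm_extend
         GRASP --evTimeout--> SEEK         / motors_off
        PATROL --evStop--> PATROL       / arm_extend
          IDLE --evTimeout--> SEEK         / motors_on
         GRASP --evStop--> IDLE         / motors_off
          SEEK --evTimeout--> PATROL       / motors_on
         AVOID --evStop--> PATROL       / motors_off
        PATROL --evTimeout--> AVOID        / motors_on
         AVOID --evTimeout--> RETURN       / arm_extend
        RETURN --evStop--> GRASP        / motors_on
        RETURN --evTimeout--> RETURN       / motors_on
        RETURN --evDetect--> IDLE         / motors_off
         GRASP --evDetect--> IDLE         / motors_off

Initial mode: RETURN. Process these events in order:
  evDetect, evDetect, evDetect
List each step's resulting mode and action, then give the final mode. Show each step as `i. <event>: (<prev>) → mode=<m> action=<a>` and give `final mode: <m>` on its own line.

1. evDetect: (RETURN) → mode=IDLE action=motors_off
2. evDetect: (IDLE) → mode=RETURN action=arm_extend
3. evDetect: (RETURN) → mode=IDLE action=motors_off

final mode: IDLE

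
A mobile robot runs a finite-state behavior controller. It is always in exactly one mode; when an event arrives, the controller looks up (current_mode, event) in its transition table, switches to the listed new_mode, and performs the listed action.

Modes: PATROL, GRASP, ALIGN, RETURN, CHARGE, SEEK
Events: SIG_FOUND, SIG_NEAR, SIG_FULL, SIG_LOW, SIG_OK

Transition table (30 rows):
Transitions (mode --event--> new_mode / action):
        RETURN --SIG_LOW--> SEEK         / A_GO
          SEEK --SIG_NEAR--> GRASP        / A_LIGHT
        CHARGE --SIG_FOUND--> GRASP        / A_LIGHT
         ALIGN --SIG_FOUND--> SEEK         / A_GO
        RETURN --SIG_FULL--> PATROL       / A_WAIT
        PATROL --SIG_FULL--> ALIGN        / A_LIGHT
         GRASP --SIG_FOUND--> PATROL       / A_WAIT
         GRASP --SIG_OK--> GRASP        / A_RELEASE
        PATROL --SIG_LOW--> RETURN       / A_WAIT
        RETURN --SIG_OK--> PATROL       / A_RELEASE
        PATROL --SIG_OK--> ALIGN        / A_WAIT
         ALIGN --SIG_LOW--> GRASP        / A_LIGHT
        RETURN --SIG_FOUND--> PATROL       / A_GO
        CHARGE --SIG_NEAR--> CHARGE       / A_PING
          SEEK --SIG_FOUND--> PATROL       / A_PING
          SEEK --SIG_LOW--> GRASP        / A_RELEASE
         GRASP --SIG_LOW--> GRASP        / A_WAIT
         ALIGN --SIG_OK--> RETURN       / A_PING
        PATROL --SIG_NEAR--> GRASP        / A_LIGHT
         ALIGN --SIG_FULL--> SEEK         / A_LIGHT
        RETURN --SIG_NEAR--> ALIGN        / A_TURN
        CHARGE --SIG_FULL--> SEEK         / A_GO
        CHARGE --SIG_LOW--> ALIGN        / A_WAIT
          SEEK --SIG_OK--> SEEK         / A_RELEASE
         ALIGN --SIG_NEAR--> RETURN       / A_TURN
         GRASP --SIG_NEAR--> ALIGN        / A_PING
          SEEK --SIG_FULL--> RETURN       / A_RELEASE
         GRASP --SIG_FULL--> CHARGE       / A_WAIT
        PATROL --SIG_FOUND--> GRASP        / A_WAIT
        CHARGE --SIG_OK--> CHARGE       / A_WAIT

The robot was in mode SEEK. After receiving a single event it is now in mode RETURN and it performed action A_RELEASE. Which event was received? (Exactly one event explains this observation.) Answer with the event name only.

SIG_FULL

try SIG_FOUND: (SEEK, SIG_FOUND) → (PATROL, A_PING)
try SIG_NEAR: (SEEK, SIG_NEAR) → (GRASP, A_LIGHT)
try SIG_FULL: (SEEK, SIG_FULL) → (RETURN, A_RELEASE)  ← matches
try SIG_LOW: (SEEK, SIG_LOW) → (GRASP, A_RELEASE)
try SIG_OK: (SEEK, SIG_OK) → (SEEK, A_RELEASE)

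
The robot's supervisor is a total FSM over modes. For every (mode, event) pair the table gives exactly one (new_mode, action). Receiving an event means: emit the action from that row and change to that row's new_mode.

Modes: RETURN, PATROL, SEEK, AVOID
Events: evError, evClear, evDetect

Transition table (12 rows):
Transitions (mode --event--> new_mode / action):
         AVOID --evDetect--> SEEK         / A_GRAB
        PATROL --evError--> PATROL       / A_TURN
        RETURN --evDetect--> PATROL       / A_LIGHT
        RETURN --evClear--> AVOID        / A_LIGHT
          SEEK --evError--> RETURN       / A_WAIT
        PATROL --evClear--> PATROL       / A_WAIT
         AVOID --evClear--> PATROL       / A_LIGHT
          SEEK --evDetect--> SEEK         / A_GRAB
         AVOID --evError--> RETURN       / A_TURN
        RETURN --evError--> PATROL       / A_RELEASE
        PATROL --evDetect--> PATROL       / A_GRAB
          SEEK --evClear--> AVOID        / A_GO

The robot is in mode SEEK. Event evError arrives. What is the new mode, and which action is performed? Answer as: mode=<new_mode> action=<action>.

current mode = SEEK; filter table to that mode:
  (SEEK, evError) → (RETURN, A_WAIT)  ← event matches
  (SEEK, evDetect) → (SEEK, A_GRAB)
  (SEEK, evClear) → (AVOID, A_GO)
event = evError selects (RETURN, A_WAIT)

mode=RETURN action=A_WAIT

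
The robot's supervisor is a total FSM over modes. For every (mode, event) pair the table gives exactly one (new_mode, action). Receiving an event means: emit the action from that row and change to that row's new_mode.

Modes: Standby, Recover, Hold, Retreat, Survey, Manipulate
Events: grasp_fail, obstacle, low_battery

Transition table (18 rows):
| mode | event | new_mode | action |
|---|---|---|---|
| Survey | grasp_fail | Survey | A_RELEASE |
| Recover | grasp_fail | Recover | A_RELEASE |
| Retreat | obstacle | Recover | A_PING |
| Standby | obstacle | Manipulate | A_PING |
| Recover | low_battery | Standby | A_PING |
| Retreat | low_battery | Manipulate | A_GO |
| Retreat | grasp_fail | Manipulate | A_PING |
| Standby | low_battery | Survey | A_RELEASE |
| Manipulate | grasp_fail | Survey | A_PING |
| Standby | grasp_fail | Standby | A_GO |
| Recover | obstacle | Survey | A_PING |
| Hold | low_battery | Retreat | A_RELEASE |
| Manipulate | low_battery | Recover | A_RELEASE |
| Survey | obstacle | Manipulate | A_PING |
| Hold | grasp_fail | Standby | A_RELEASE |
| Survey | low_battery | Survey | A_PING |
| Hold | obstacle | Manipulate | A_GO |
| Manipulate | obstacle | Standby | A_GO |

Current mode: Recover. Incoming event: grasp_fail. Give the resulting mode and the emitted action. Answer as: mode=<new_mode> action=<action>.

mode=Recover action=A_RELEASE

current mode = Recover; filter table to that mode:
  (Recover, grasp_fail) → (Recover, A_RELEASE)  ← event matches
  (Recover, low_battery) → (Standby, A_PING)
  (Recover, obstacle) → (Survey, A_PING)
event = grasp_fail selects (Recover, A_RELEASE)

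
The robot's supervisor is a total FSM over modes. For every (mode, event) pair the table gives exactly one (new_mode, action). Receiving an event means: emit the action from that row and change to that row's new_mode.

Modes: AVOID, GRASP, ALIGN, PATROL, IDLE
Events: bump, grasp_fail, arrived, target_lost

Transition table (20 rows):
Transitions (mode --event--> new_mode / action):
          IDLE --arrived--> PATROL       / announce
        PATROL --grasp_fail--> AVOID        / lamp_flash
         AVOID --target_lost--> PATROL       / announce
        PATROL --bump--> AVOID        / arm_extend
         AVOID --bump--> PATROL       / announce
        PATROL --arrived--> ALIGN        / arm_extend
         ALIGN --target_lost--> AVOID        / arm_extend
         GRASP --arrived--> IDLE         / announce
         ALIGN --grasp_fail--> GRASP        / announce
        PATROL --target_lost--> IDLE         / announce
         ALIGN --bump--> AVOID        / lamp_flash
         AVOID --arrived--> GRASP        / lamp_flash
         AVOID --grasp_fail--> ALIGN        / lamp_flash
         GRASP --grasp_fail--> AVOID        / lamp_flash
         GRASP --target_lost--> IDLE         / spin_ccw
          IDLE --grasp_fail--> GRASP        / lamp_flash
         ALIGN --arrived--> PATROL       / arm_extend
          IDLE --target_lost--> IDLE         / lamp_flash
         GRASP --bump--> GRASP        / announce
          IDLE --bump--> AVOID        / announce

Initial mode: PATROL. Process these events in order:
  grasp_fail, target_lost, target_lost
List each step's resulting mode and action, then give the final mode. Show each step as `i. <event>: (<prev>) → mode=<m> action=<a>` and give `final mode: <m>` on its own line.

final mode: IDLE

1. grasp_fail: (PATROL) → mode=AVOID action=lamp_flash
2. target_lost: (AVOID) → mode=PATROL action=announce
3. target_lost: (PATROL) → mode=IDLE action=announce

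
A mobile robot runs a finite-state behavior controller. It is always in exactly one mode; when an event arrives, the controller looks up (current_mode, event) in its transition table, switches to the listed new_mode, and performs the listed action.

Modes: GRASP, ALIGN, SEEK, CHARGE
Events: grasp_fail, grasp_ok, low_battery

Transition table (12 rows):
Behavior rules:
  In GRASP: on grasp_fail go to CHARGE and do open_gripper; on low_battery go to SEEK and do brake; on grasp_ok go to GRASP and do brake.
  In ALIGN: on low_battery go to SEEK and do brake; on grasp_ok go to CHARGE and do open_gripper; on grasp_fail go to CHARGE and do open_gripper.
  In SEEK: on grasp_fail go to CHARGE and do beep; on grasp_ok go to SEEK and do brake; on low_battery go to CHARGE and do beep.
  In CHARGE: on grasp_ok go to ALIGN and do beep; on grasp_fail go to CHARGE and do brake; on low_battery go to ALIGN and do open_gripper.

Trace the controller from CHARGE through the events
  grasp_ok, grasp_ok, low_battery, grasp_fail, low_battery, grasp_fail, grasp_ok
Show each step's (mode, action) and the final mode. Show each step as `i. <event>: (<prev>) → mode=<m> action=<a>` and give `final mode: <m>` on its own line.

1. grasp_ok: (CHARGE) → mode=ALIGN action=beep
2. grasp_ok: (ALIGN) → mode=CHARGE action=open_gripper
3. low_battery: (CHARGE) → mode=ALIGN action=open_gripper
4. grasp_fail: (ALIGN) → mode=CHARGE action=open_gripper
5. low_battery: (CHARGE) → mode=ALIGN action=open_gripper
6. grasp_fail: (ALIGN) → mode=CHARGE action=open_gripper
7. grasp_ok: (CHARGE) → mode=ALIGN action=beep

final mode: ALIGN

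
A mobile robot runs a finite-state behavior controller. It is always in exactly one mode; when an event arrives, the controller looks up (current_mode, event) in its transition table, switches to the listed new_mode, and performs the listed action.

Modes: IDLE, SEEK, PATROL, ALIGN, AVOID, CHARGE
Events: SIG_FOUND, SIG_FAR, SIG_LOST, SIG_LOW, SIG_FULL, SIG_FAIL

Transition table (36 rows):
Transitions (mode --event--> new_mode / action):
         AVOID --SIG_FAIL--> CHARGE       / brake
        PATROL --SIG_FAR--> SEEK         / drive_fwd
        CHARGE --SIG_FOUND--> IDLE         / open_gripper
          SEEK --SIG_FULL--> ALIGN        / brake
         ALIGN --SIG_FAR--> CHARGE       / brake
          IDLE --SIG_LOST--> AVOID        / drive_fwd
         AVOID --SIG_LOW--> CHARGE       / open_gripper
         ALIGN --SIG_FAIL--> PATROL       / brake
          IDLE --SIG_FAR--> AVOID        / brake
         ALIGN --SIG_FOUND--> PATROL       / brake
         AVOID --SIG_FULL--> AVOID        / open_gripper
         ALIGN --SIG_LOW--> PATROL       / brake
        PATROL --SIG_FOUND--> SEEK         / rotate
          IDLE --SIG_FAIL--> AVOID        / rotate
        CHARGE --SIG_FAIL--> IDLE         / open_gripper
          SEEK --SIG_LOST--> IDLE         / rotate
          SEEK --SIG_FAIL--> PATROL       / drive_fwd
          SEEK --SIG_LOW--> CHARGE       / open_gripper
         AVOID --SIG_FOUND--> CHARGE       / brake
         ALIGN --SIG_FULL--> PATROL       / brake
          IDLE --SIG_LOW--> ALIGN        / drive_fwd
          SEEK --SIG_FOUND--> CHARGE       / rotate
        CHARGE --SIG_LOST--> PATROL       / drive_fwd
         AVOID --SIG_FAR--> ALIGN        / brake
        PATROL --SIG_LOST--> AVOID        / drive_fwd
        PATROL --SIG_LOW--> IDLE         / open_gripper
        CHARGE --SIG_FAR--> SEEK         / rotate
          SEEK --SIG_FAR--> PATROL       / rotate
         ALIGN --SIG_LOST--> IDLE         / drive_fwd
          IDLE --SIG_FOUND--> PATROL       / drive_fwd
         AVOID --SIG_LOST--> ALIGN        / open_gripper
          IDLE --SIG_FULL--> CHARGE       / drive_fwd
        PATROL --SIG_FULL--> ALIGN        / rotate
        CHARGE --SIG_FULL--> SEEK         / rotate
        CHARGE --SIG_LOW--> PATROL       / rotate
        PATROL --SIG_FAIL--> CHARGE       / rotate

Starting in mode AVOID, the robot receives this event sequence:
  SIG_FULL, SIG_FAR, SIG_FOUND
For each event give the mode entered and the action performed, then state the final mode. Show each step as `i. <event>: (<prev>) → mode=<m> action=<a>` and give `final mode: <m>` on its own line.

1. SIG_FULL: (AVOID) → mode=AVOID action=open_gripper
2. SIG_FAR: (AVOID) → mode=ALIGN action=brake
3. SIG_FOUND: (ALIGN) → mode=PATROL action=brake

final mode: PATROL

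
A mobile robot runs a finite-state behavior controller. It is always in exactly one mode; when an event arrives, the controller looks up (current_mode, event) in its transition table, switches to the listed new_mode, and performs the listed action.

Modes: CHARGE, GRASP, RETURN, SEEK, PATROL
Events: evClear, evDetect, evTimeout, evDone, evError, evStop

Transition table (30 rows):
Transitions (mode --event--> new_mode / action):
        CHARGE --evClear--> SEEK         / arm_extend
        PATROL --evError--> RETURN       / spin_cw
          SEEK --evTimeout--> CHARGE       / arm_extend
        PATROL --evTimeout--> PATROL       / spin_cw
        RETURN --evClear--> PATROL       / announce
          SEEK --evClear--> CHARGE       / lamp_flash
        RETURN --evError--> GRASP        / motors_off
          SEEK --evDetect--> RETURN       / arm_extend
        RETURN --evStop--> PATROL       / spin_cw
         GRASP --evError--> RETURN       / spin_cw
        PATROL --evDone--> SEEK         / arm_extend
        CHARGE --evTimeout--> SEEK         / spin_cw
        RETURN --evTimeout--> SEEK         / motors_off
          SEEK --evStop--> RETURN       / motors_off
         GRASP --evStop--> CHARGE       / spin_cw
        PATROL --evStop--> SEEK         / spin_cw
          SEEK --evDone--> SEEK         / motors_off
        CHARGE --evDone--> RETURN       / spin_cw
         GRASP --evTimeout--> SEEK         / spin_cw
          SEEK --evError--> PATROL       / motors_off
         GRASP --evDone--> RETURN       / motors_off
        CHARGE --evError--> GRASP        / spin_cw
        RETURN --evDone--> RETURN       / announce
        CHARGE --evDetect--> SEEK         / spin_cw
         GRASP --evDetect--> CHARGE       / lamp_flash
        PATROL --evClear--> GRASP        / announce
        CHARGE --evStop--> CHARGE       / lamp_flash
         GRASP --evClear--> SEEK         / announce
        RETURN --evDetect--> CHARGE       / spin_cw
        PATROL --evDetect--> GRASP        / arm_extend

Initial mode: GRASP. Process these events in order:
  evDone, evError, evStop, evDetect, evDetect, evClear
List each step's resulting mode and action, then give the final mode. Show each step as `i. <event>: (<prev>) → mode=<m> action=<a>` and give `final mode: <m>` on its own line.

final mode: PATROL

1. evDone: (GRASP) → mode=RETURN action=motors_off
2. evError: (RETURN) → mode=GRASP action=motors_off
3. evStop: (GRASP) → mode=CHARGE action=spin_cw
4. evDetect: (CHARGE) → mode=SEEK action=spin_cw
5. evDetect: (SEEK) → mode=RETURN action=arm_extend
6. evClear: (RETURN) → mode=PATROL action=announce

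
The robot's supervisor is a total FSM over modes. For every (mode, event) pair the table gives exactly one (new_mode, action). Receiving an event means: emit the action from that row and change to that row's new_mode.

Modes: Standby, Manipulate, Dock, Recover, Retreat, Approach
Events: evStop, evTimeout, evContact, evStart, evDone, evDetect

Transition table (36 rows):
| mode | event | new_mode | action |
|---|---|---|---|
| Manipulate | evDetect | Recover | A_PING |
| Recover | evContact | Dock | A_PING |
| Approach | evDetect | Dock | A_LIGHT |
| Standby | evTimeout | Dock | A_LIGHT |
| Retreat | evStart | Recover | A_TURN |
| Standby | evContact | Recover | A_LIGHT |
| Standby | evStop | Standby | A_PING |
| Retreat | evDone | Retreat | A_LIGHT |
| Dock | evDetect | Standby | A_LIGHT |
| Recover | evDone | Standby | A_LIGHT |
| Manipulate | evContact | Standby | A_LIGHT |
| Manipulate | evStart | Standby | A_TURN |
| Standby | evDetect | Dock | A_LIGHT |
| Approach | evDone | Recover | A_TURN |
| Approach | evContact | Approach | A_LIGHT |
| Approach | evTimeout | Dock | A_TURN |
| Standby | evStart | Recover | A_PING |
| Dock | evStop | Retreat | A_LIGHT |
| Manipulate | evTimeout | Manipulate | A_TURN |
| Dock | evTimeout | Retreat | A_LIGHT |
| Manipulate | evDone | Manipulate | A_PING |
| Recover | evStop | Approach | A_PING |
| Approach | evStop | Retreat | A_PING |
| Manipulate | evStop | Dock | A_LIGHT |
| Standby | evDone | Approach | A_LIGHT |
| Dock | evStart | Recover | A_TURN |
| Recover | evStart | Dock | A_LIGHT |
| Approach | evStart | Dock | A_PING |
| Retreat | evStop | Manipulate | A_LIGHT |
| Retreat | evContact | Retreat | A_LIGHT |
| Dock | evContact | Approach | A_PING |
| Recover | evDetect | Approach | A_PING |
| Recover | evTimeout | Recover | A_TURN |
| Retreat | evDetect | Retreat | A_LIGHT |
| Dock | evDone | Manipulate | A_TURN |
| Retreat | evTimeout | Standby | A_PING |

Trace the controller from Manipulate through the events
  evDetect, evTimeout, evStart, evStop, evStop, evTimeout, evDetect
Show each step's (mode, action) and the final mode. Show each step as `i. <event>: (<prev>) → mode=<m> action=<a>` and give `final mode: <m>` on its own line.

1. evDetect: (Manipulate) → mode=Recover action=A_PING
2. evTimeout: (Recover) → mode=Recover action=A_TURN
3. evStart: (Recover) → mode=Dock action=A_LIGHT
4. evStop: (Dock) → mode=Retreat action=A_LIGHT
5. evStop: (Retreat) → mode=Manipulate action=A_LIGHT
6. evTimeout: (Manipulate) → mode=Manipulate action=A_TURN
7. evDetect: (Manipulate) → mode=Recover action=A_PING

final mode: Recover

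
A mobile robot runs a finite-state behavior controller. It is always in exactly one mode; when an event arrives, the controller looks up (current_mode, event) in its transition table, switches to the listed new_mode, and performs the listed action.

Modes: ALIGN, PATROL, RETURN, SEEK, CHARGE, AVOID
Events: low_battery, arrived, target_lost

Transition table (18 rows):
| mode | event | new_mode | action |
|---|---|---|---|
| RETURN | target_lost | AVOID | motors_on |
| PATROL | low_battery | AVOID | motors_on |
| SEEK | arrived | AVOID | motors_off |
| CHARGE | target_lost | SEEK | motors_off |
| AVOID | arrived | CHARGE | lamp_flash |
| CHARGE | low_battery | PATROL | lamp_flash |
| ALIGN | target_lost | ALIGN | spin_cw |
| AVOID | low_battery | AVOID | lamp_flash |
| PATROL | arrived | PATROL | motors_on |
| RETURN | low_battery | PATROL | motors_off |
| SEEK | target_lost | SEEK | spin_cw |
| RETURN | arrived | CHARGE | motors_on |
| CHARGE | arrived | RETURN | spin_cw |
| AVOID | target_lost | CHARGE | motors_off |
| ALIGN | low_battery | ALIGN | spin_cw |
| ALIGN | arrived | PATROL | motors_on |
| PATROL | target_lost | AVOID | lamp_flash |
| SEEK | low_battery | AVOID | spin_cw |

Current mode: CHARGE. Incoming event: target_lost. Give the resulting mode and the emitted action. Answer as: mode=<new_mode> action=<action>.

mode=SEEK action=motors_off

current mode = CHARGE; filter table to that mode:
  (CHARGE, target_lost) → (SEEK, motors_off)  ← event matches
  (CHARGE, low_battery) → (PATROL, lamp_flash)
  (CHARGE, arrived) → (RETURN, spin_cw)
event = target_lost selects (SEEK, motors_off)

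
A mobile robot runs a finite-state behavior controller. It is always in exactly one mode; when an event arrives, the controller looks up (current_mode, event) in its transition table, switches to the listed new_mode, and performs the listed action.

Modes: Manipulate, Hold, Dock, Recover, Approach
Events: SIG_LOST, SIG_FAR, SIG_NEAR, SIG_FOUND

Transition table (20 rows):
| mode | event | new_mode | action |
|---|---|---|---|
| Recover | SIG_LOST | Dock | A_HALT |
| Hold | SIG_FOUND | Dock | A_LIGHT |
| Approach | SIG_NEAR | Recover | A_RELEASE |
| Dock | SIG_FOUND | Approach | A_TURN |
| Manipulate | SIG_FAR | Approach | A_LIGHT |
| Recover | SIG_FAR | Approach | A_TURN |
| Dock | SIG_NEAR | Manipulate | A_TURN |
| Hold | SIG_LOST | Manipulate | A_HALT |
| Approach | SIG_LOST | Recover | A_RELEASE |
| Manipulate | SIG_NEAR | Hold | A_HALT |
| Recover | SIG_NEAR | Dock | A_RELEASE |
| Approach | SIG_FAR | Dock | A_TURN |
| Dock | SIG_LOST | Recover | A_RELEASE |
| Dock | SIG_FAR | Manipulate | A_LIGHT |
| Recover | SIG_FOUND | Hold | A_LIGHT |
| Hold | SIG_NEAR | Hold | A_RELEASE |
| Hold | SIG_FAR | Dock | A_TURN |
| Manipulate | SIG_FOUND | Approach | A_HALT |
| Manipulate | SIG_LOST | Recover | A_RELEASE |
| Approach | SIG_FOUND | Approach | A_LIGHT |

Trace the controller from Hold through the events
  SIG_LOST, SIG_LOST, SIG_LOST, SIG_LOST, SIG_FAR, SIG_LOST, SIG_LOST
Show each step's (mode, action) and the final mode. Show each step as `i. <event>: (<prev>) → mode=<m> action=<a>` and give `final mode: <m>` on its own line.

1. SIG_LOST: (Hold) → mode=Manipulate action=A_HALT
2. SIG_LOST: (Manipulate) → mode=Recover action=A_RELEASE
3. SIG_LOST: (Recover) → mode=Dock action=A_HALT
4. SIG_LOST: (Dock) → mode=Recover action=A_RELEASE
5. SIG_FAR: (Recover) → mode=Approach action=A_TURN
6. SIG_LOST: (Approach) → mode=Recover action=A_RELEASE
7. SIG_LOST: (Recover) → mode=Dock action=A_HALT

final mode: Dock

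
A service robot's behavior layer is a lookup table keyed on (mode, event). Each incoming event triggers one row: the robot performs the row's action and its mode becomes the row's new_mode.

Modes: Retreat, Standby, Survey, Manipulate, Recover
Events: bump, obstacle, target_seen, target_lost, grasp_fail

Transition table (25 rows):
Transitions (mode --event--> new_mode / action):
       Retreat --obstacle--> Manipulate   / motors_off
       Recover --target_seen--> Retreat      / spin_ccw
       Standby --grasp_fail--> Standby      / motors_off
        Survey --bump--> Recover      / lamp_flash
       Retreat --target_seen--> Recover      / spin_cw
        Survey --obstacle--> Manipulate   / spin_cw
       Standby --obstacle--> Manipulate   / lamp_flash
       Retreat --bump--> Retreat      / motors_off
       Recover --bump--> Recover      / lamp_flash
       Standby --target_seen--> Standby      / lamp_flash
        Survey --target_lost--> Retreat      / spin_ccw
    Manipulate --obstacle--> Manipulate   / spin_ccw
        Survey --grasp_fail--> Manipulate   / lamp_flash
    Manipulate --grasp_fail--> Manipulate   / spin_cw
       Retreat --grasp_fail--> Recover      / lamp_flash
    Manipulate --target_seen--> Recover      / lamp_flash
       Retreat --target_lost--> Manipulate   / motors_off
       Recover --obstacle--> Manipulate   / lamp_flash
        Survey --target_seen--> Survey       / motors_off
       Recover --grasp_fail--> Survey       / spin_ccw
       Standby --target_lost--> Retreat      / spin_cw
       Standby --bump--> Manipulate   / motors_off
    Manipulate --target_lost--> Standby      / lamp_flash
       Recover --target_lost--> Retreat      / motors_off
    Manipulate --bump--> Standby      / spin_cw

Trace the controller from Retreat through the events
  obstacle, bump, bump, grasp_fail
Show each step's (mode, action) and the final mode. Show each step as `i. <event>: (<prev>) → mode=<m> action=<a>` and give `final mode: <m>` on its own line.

1. obstacle: (Retreat) → mode=Manipulate action=motors_off
2. bump: (Manipulate) → mode=Standby action=spin_cw
3. bump: (Standby) → mode=Manipulate action=motors_off
4. grasp_fail: (Manipulate) → mode=Manipulate action=spin_cw

final mode: Manipulate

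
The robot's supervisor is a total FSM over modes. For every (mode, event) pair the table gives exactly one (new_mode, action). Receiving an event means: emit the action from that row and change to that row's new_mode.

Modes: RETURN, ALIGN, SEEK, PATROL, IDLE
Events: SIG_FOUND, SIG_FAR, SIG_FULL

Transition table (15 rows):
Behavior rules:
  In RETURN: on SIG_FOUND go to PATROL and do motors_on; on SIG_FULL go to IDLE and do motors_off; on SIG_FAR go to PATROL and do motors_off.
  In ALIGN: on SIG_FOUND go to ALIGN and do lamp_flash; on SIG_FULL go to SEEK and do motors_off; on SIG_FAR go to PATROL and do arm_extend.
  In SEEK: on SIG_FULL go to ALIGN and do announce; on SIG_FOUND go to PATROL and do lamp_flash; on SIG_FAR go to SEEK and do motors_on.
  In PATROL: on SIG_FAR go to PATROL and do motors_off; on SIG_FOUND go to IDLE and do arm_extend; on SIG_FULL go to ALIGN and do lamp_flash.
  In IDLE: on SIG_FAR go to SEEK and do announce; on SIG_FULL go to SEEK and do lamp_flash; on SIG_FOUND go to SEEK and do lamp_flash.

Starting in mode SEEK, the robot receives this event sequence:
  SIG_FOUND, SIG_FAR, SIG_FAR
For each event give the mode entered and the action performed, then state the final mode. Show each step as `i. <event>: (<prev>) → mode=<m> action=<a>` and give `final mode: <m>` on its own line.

final mode: PATROL

1. SIG_FOUND: (SEEK) → mode=PATROL action=lamp_flash
2. SIG_FAR: (PATROL) → mode=PATROL action=motors_off
3. SIG_FAR: (PATROL) → mode=PATROL action=motors_off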